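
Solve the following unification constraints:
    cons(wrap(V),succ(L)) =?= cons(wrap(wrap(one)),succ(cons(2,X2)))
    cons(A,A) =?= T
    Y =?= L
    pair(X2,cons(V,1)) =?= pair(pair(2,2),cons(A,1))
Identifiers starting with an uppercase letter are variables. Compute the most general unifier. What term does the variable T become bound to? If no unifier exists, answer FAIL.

Decompose cons/2: wrap(V) =?= wrap(wrap(one)),  succ(L) =?= succ(cons(2,X2)).
Decompose wrap/1: V =?= wrap(one).
Bind V := wrap(one); substituting into the one remaining equation that mentions V gives: pair(X2,cons(wrap(one),1)) =?= pair(pair(2,2),cons(A,1)).
Decompose succ/1: L =?= cons(2,X2).
Bind L := cons(2,X2); substituting into the one remaining equation that mentions L gives: Y =?= cons(2,X2).
Bind T := cons(A,A); no other remaining equation mentions T.
Bind Y := cons(2,X2); no other remaining equation mentions Y.
Decompose pair/2: X2 =?= pair(2,2),  cons(wrap(one),1) =?= cons(A,1).
Bind X2 := pair(2,2); no other remaining equation mentions X2. Substituting into the earlier bindings gives L := cons(2,pair(2,2)), Y := cons(2,pair(2,2)).
Decompose cons/2: wrap(one) =?= A,  1 =?= 1.
Bind A := wrap(one); no other remaining equation mentions A. Substituting into the earlier binding gives T := cons(wrap(one),wrap(one)).
Delete trivial equation 1 =?= 1.
MGU = { V := wrap(one), L := cons(2,pair(2,2)), T := cons(wrap(one),wrap(one)), Y := cons(2,pair(2,2)), X2 := pair(2,2), A := wrap(one) }, so T := cons(wrap(one),wrap(one)).

cons(wrap(one),wrap(one))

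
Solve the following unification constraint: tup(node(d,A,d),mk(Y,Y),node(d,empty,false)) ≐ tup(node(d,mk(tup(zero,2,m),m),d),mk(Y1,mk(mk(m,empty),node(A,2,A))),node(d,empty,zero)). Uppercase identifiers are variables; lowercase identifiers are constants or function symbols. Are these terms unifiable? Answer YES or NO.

Decompose tup/3: node(d,A,d) ≐ node(d,mk(tup(zero,2,m),m),d),  mk(Y,Y) ≐ mk(Y1,mk(mk(m,empty),node(A,2,A))),  node(d,empty,false) ≐ node(d,empty,zero).
Decompose node/3: d ≐ d,  A ≐ mk(tup(zero,2,m),m),  d ≐ d.
Delete trivial equation d ≐ d.
Bind A := mk(tup(zero,2,m),m); substituting into the one remaining equation that mentions A gives: mk(Y,Y) ≐ mk(Y1,mk(mk(m,empty),node(mk(tup(zero,2,m),m),2,mk(tup(zero,2,m),m)))).
Delete trivial equation d ≐ d.
Decompose mk/2: Y ≐ Y1,  Y ≐ mk(mk(m,empty),node(mk(tup(zero,2,m),m),2,mk(tup(zero,2,m),m))).
Bind Y := Y1; substituting into the one remaining equation that mentions Y gives: Y1 ≐ mk(mk(m,empty),node(mk(tup(zero,2,m),m),2,mk(tup(zero,2,m),m))).
Bind Y1 := mk(mk(m,empty),node(mk(tup(zero,2,m),m),2,mk(tup(zero,2,m),m))); no other remaining equation mentions Y1. Substituting into the earlier binding gives Y := mk(mk(m,empty),node(mk(tup(zero,2,m),m),2,mk(tup(zero,2,m),m))).
Decompose node/3: d ≐ d,  empty ≐ empty,  false ≐ zero.
Delete trivial equation d ≐ d.
Delete trivial equation empty ≐ empty.
Clash: constants false and zero differ; no unifier exists.

NO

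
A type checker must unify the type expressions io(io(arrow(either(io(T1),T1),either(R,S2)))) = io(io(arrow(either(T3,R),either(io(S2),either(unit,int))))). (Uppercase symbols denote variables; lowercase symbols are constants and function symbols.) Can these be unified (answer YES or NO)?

YES

Decompose io/1: io(arrow(either(io(T1),T1),either(R,S2))) = io(arrow(either(T3,R),either(io(S2),either(unit,int)))).
Decompose io/1: arrow(either(io(T1),T1),either(R,S2)) = arrow(either(T3,R),either(io(S2),either(unit,int))).
Decompose arrow/2: either(io(T1),T1) = either(T3,R),  either(R,S2) = either(io(S2),either(unit,int)).
Decompose either/2: io(T1) = T3,  T1 = R.
Bind T3 := io(T1); no other remaining equation mentions T3.
Bind T1 := R; no other remaining equation mentions T1. Substituting into the earlier binding gives T3 := io(R).
Decompose either/2: R = io(S2),  S2 = either(unit,int).
Bind R := io(S2); no other remaining equation mentions R. Substituting into the earlier bindings gives T3 := io(io(S2)), T1 := io(S2).
Bind S2 := either(unit,int). Substituting into the earlier bindings gives T3 := io(io(either(unit,int))), T1 := io(either(unit,int)), R := io(either(unit,int)).
No equations remain and no clash or occurs-check failure arose, so a unifier exists.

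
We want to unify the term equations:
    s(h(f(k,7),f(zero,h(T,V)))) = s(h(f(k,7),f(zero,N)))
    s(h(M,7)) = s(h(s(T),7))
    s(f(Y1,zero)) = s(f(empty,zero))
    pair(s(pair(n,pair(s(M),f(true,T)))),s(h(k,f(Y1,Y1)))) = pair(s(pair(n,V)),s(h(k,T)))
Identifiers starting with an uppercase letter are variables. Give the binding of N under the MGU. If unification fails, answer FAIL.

Decompose s/1: h(f(k,7),f(zero,h(T,V))) = h(f(k,7),f(zero,N)).
Decompose h/2: f(k,7) = f(k,7),  f(zero,h(T,V)) = f(zero,N).
Delete trivial equation f(k,7) = f(k,7).
Decompose f/2: zero = zero,  h(T,V) = N.
Delete trivial equation zero = zero.
Bind N := h(T,V); no other remaining equation mentions N.
Decompose s/1: h(M,7) = h(s(T),7).
Decompose h/2: M = s(T),  7 = 7.
Bind M := s(T); substituting into the one remaining equation that mentions M gives: pair(s(pair(n,pair(s(s(T)),f(true,T)))),s(h(k,f(Y1,Y1)))) = pair(s(pair(n,V)),s(h(k,T))).
Delete trivial equation 7 = 7.
Decompose s/1: f(Y1,zero) = f(empty,zero).
Decompose f/2: Y1 = empty,  zero = zero.
Bind Y1 := empty; substituting into the one remaining equation that mentions Y1 gives: pair(s(pair(n,pair(s(s(T)),f(true,T)))),s(h(k,f(empty,empty)))) = pair(s(pair(n,V)),s(h(k,T))).
Delete trivial equation zero = zero.
Decompose pair/2: s(pair(n,pair(s(s(T)),f(true,T)))) = s(pair(n,V)),  s(h(k,f(empty,empty))) = s(h(k,T)).
Decompose s/1: pair(n,pair(s(s(T)),f(true,T))) = pair(n,V).
Decompose pair/2: n = n,  pair(s(s(T)),f(true,T)) = V.
Delete trivial equation n = n.
Bind V := pair(s(s(T)),f(true,T)); no other remaining equation mentions V. Substituting into the earlier binding gives N := h(T,pair(s(s(T)),f(true,T))).
Decompose s/1: h(k,f(empty,empty)) = h(k,T).
Decompose h/2: k = k,  f(empty,empty) = T.
Delete trivial equation k = k.
Bind T := f(empty,empty). Substituting into the earlier bindings gives N := h(f(empty,empty),pair(s(s(f(empty,empty))),f(true,f(empty,empty)))), M := s(f(empty,empty)), V := pair(s(s(f(empty,empty))),f(true,f(empty,empty))).
MGU = { N ↦ h(f(empty,empty),pair(s(s(f(empty,empty))),f(true,f(empty,empty)))), M ↦ s(f(empty,empty)), Y1 ↦ empty, V ↦ pair(s(s(f(empty,empty))),f(true,f(empty,empty))), T ↦ f(empty,empty) }, so N ↦ h(f(empty,empty),pair(s(s(f(empty,empty))),f(true,f(empty,empty)))).

h(f(empty,empty),pair(s(s(f(empty,empty))),f(true,f(empty,empty))))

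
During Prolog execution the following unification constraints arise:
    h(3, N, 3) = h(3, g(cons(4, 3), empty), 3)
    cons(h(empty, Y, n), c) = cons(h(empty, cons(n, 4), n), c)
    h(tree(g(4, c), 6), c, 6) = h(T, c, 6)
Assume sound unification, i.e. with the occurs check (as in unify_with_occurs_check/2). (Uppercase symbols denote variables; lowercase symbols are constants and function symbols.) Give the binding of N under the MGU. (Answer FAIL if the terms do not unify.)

Decompose h/3: 3 = 3,  N = g(cons(4, 3), empty),  3 = 3.
Delete trivial equation 3 = 3.
Bind N := g(cons(4, 3), empty); no other remaining equation mentions N.
Delete trivial equation 3 = 3.
Decompose cons/2: h(empty, Y, n) = h(empty, cons(n, 4), n),  c = c.
Decompose h/3: empty = empty,  Y = cons(n, 4),  n = n.
Delete trivial equation empty = empty.
Bind Y := cons(n, 4); no other remaining equation mentions Y.
Delete trivial equation n = n.
Delete trivial equation c = c.
Decompose h/3: tree(g(4, c), 6) = T,  c = c,  6 = 6.
Bind T := tree(g(4, c), 6); no other remaining equation mentions T.
Delete trivial equation c = c.
Delete trivial equation 6 = 6.
MGU = { N ↦ g(cons(4, 3), empty), Y ↦ cons(n, 4), T ↦ tree(g(4, c), 6) }, so N ↦ g(cons(4, 3), empty).

g(cons(4, 3), empty)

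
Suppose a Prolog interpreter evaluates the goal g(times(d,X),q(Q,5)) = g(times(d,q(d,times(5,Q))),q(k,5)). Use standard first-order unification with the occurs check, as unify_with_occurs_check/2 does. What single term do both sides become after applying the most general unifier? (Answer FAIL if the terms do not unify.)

g(times(d,q(d,times(5,k))),q(k,5))

Decompose g/2: times(d,X) = times(d,q(d,times(5,Q))),  q(Q,5) = q(k,5).
Decompose times/2: d = d,  X = q(d,times(5,Q)).
Delete trivial equation d = d.
Bind X := q(d,times(5,Q)); no other remaining equation mentions X.
Decompose q/2: Q = k,  5 = 5.
Bind Q := k; no other remaining equation mentions Q. Substituting into the earlier binding gives X := q(d,times(5,k)).
Delete trivial equation 5 = 5.
Applying the MGU to either side gives g(times(d,q(d,times(5,k))),q(k,5)).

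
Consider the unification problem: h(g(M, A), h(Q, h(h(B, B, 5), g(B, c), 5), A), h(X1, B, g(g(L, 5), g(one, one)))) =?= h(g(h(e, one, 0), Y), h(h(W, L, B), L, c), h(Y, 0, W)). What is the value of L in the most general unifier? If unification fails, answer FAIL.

h(h(0, 0, 5), g(0, c), 5)

Decompose h/3: g(M, A) =?= g(h(e, one, 0), Y),  h(Q, h(h(B, B, 5), g(B, c), 5), A) =?= h(h(W, L, B), L, c),  h(X1, B, g(g(L, 5), g(one, one))) =?= h(Y, 0, W).
Decompose g/2: M =?= h(e, one, 0),  A =?= Y.
Bind M := h(e, one, 0); no other remaining equation mentions M.
Bind A := Y; substituting into the one remaining equation that mentions A gives: h(Q, h(h(B, B, 5), g(B, c), 5), Y) =?= h(h(W, L, B), L, c).
Decompose h/3: Q =?= h(W, L, B),  h(h(B, B, 5), g(B, c), 5) =?= L,  Y =?= c.
Bind Q := h(W, L, B); no other remaining equation mentions Q.
Bind L := h(h(B, B, 5), g(B, c), 5); substituting into the one remaining equation that mentions L gives: h(X1, B, g(g(h(h(B, B, 5), g(B, c), 5), 5), g(one, one))) =?= h(Y, 0, W). Substituting into the earlier binding gives Q := h(W, h(h(B, B, 5), g(B, c), 5), B).
Bind Y := c; substituting into the remaining equation gives: h(X1, B, g(g(h(h(B, B, 5), g(B, c), 5), 5), g(one, one))) =?= h(c, 0, W). Substituting into the earlier binding gives A := c.
Decompose h/3: X1 =?= c,  B =?= 0,  g(g(h(h(B, B, 5), g(B, c), 5), 5), g(one, one)) =?= W.
Bind X1 := c; no other remaining equation mentions X1.
Bind B := 0; substituting into the remaining equation gives: g(g(h(h(0, 0, 5), g(0, c), 5), 5), g(one, one)) =?= W. Substituting into the earlier bindings gives Q := h(W, h(h(0, 0, 5), g(0, c), 5), 0), L := h(h(0, 0, 5), g(0, c), 5).
Bind W := g(g(h(h(0, 0, 5), g(0, c), 5), 5), g(one, one)). Substituting into the earlier binding gives Q := h(g(g(h(h(0, 0, 5), g(0, c), 5), 5), g(one, one)), h(h(0, 0, 5), g(0, c), 5), 0).
MGU = { M ↦ h(e, one, 0), A ↦ c, Q ↦ h(g(g(h(h(0, 0, 5), g(0, c), 5), 5), g(one, one)), h(h(0, 0, 5), g(0, c), 5), 0), L ↦ h(h(0, 0, 5), g(0, c), 5), Y ↦ c, X1 ↦ c, B ↦ 0, W ↦ g(g(h(h(0, 0, 5), g(0, c), 5), 5), g(one, one)) }, so L ↦ h(h(0, 0, 5), g(0, c), 5).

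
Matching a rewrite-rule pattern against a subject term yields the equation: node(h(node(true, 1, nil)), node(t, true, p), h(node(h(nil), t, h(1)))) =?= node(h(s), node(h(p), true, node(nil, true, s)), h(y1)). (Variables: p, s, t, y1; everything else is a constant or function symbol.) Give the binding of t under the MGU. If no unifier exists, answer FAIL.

h(node(nil, true, node(true, 1, nil)))

Decompose node/3: h(node(true, 1, nil)) =?= h(s),  node(t, true, p) =?= node(h(p), true, node(nil, true, s)),  h(node(h(nil), t, h(1))) =?= h(y1).
Decompose h/1: node(true, 1, nil) =?= s.
Bind s := node(true, 1, nil); substituting into the one remaining equation that mentions s gives: node(t, true, p) =?= node(h(p), true, node(nil, true, node(true, 1, nil))).
Decompose node/3: t =?= h(p),  true =?= true,  p =?= node(nil, true, node(true, 1, nil)).
Bind t := h(p); substituting into the one remaining equation that mentions t gives: h(node(h(nil), h(p), h(1))) =?= h(y1).
Delete trivial equation true =?= true.
Bind p := node(nil, true, node(true, 1, nil)); substituting into the remaining equation gives: h(node(h(nil), h(node(nil, true, node(true, 1, nil))), h(1))) =?= h(y1). Substituting into the earlier binding gives t := h(node(nil, true, node(true, 1, nil))).
Decompose h/1: node(h(nil), h(node(nil, true, node(true, 1, nil))), h(1)) =?= y1.
Bind y1 := node(h(nil), h(node(nil, true, node(true, 1, nil))), h(1)).
MGU = { s -> node(true, 1, nil), t -> h(node(nil, true, node(true, 1, nil))), p -> node(nil, true, node(true, 1, nil)), y1 -> node(h(nil), h(node(nil, true, node(true, 1, nil))), h(1)) }, so t -> h(node(nil, true, node(true, 1, nil))).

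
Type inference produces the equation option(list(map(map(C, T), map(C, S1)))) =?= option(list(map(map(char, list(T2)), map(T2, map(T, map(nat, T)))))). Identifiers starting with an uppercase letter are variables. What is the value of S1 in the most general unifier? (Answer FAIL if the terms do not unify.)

map(list(char), map(nat, list(char)))

Decompose option/1: list(map(map(C, T), map(C, S1))) =?= list(map(map(char, list(T2)), map(T2, map(T, map(nat, T))))).
Decompose list/1: map(map(C, T), map(C, S1)) =?= map(map(char, list(T2)), map(T2, map(T, map(nat, T)))).
Decompose map/2: map(C, T) =?= map(char, list(T2)),  map(C, S1) =?= map(T2, map(T, map(nat, T))).
Decompose map/2: C =?= char,  T =?= list(T2).
Bind C := char; substituting into the one remaining equation that mentions C gives: map(char, S1) =?= map(T2, map(T, map(nat, T))).
Bind T := list(T2); substituting into the remaining equation gives: map(char, S1) =?= map(T2, map(list(T2), map(nat, list(T2)))).
Decompose map/2: char =?= T2,  S1 =?= map(list(T2), map(nat, list(T2))).
Bind T2 := char; substituting into the remaining equation gives: S1 =?= map(list(char), map(nat, list(char))). Substituting into the earlier binding gives T := list(char).
Bind S1 := map(list(char), map(nat, list(char))).
MGU = { C ↦ char, T ↦ list(char), T2 ↦ char, S1 ↦ map(list(char), map(nat, list(char))) }, so S1 ↦ map(list(char), map(nat, list(char))).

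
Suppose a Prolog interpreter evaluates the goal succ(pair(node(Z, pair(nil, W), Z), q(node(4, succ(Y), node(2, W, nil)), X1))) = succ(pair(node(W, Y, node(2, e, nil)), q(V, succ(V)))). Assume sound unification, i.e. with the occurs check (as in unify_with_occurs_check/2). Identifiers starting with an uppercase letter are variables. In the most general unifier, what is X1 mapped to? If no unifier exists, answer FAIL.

succ(node(4, succ(pair(nil, node(2, e, nil))), node(2, node(2, e, nil), nil)))

Decompose succ/1: pair(node(Z, pair(nil, W), Z), q(node(4, succ(Y), node(2, W, nil)), X1)) = pair(node(W, Y, node(2, e, nil)), q(V, succ(V))).
Decompose pair/2: node(Z, pair(nil, W), Z) = node(W, Y, node(2, e, nil)),  q(node(4, succ(Y), node(2, W, nil)), X1) = q(V, succ(V)).
Decompose node/3: Z = W,  pair(nil, W) = Y,  Z = node(2, e, nil).
Bind Z := W; substituting into the one remaining equation that mentions Z gives: W = node(2, e, nil).
Bind Y := pair(nil, W); substituting into the one remaining equation that mentions Y gives: q(node(4, succ(pair(nil, W)), node(2, W, nil)), X1) = q(V, succ(V)).
Bind W := node(2, e, nil); substituting into the remaining equation gives: q(node(4, succ(pair(nil, node(2, e, nil))), node(2, node(2, e, nil), nil)), X1) = q(V, succ(V)). Substituting into the earlier bindings gives Z := node(2, e, nil), Y := pair(nil, node(2, e, nil)).
Decompose q/2: node(4, succ(pair(nil, node(2, e, nil))), node(2, node(2, e, nil), nil)) = V,  X1 = succ(V).
Bind V := node(4, succ(pair(nil, node(2, e, nil))), node(2, node(2, e, nil), nil)); substituting into the remaining equation gives: X1 = succ(node(4, succ(pair(nil, node(2, e, nil))), node(2, node(2, e, nil), nil))).
Bind X1 := succ(node(4, succ(pair(nil, node(2, e, nil))), node(2, node(2, e, nil), nil))).
MGU = { Z -> node(2, e, nil), Y -> pair(nil, node(2, e, nil)), W -> node(2, e, nil), V -> node(4, succ(pair(nil, node(2, e, nil))), node(2, node(2, e, nil), nil)), X1 -> succ(node(4, succ(pair(nil, node(2, e, nil))), node(2, node(2, e, nil), nil))) }, so X1 -> succ(node(4, succ(pair(nil, node(2, e, nil))), node(2, node(2, e, nil), nil))).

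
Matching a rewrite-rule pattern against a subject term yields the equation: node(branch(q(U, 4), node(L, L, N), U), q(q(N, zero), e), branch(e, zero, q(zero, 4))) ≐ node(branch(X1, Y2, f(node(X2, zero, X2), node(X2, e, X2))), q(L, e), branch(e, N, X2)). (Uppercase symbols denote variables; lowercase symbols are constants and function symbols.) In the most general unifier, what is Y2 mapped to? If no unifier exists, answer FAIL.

Decompose node/3: branch(q(U, 4), node(L, L, N), U) ≐ branch(X1, Y2, f(node(X2, zero, X2), node(X2, e, X2))),  q(q(N, zero), e) ≐ q(L, e),  branch(e, zero, q(zero, 4)) ≐ branch(e, N, X2).
Decompose branch/3: q(U, 4) ≐ X1,  node(L, L, N) ≐ Y2,  U ≐ f(node(X2, zero, X2), node(X2, e, X2)).
Bind X1 := q(U, 4); no other remaining equation mentions X1.
Bind Y2 := node(L, L, N); no other remaining equation mentions Y2.
Bind U := f(node(X2, zero, X2), node(X2, e, X2)); no other remaining equation mentions U. Substituting into the earlier binding gives X1 := q(f(node(X2, zero, X2), node(X2, e, X2)), 4).
Decompose q/2: q(N, zero) ≐ L,  e ≐ e.
Bind L := q(N, zero); no other remaining equation mentions L. Substituting into the earlier binding gives Y2 := node(q(N, zero), q(N, zero), N).
Delete trivial equation e ≐ e.
Decompose branch/3: e ≐ e,  zero ≐ N,  q(zero, 4) ≐ X2.
Delete trivial equation e ≐ e.
Bind N := zero; no other remaining equation mentions N. Substituting into the earlier bindings gives Y2 := node(q(zero, zero), q(zero, zero), zero), L := q(zero, zero).
Bind X2 := q(zero, 4). Substituting into the earlier bindings gives X1 := q(f(node(q(zero, 4), zero, q(zero, 4)), node(q(zero, 4), e, q(zero, 4))), 4), U := f(node(q(zero, 4), zero, q(zero, 4)), node(q(zero, 4), e, q(zero, 4))).
MGU = { X1 := q(f(node(q(zero, 4), zero, q(zero, 4)), node(q(zero, 4), e, q(zero, 4))), 4), Y2 := node(q(zero, zero), q(zero, zero), zero), U := f(node(q(zero, 4), zero, q(zero, 4)), node(q(zero, 4), e, q(zero, 4))), L := q(zero, zero), N := zero, X2 := q(zero, 4) }, so Y2 := node(q(zero, zero), q(zero, zero), zero).

node(q(zero, zero), q(zero, zero), zero)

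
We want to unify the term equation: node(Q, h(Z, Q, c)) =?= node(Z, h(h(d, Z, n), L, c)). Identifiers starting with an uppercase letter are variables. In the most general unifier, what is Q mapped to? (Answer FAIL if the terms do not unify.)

FAIL

Decompose node/2: Q =?= Z,  h(Z, Q, c) =?= h(h(d, Z, n), L, c).
Bind Q := Z; substituting into the remaining equation gives: h(Z, Z, c) =?= h(h(d, Z, n), L, c).
Decompose h/3: Z =?= h(d, Z, n),  Z =?= L,  c =?= c.
Occurs check fails: Z occurs in h(d, Z, n); the equation Z =?= h(d, Z, n) has no finite solution.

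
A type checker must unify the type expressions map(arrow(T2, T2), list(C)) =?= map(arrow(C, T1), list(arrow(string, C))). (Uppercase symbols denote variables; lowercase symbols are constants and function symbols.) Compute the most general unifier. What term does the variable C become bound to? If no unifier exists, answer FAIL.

FAIL

Decompose map/2: arrow(T2, T2) =?= arrow(C, T1),  list(C) =?= list(arrow(string, C)).
Decompose arrow/2: T2 =?= C,  T2 =?= T1.
Bind T2 := C; substituting into the one remaining equation that mentions T2 gives: C =?= T1.
Bind C := T1; substituting into the remaining equation gives: list(T1) =?= list(arrow(string, T1)). Substituting into the earlier binding gives T2 := T1.
Decompose list/1: T1 =?= arrow(string, T1).
Occurs check fails: T1 occurs in arrow(string, T1); the equation T1 =?= arrow(string, T1) has no finite solution.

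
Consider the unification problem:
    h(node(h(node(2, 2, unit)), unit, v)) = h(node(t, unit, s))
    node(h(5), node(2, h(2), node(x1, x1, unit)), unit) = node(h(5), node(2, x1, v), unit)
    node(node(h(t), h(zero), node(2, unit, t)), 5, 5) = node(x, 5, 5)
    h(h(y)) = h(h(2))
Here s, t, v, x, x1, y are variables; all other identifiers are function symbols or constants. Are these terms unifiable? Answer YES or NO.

Decompose h/1: node(h(node(2, 2, unit)), unit, v) = node(t, unit, s).
Decompose node/3: h(node(2, 2, unit)) = t,  unit = unit,  v = s.
Bind t := h(node(2, 2, unit)); substituting into the one remaining equation that mentions t gives: node(node(h(h(node(2, 2, unit))), h(zero), node(2, unit, h(node(2, 2, unit)))), 5, 5) = node(x, 5, 5).
Delete trivial equation unit = unit.
Bind v := s; substituting into the one remaining equation that mentions v gives: node(h(5), node(2, h(2), node(x1, x1, unit)), unit) = node(h(5), node(2, x1, s), unit).
Decompose node/3: h(5) = h(5),  node(2, h(2), node(x1, x1, unit)) = node(2, x1, s),  unit = unit.
Delete trivial equation h(5) = h(5).
Decompose node/3: 2 = 2,  h(2) = x1,  node(x1, x1, unit) = s.
Delete trivial equation 2 = 2.
Bind x1 := h(2); substituting into the one remaining equation that mentions x1 gives: node(h(2), h(2), unit) = s.
Bind s := node(h(2), h(2), unit); no other remaining equation mentions s. Substituting into the earlier binding gives v := node(h(2), h(2), unit).
Delete trivial equation unit = unit.
Decompose node/3: node(h(h(node(2, 2, unit))), h(zero), node(2, unit, h(node(2, 2, unit)))) = x,  5 = 5,  5 = 5.
Bind x := node(h(h(node(2, 2, unit))), h(zero), node(2, unit, h(node(2, 2, unit)))); no other remaining equation mentions x.
Delete trivial equation 5 = 5.
Delete trivial equation 5 = 5.
Decompose h/1: h(y) = h(2).
Decompose h/1: y = 2.
Bind y := 2.
No equations remain and no clash or occurs-check failure arose, so a unifier exists.

YES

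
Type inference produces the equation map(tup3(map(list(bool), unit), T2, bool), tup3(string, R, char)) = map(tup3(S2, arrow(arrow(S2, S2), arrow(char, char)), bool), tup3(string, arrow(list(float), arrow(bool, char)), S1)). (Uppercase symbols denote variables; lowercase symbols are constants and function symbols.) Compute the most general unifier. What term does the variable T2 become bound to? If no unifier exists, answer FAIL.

Decompose map/2: tup3(map(list(bool), unit), T2, bool) = tup3(S2, arrow(arrow(S2, S2), arrow(char, char)), bool),  tup3(string, R, char) = tup3(string, arrow(list(float), arrow(bool, char)), S1).
Decompose tup3/3: map(list(bool), unit) = S2,  T2 = arrow(arrow(S2, S2), arrow(char, char)),  bool = bool.
Bind S2 := map(list(bool), unit); substituting into the one remaining equation that mentions S2 gives: T2 = arrow(arrow(map(list(bool), unit), map(list(bool), unit)), arrow(char, char)).
Bind T2 := arrow(arrow(map(list(bool), unit), map(list(bool), unit)), arrow(char, char)); no other remaining equation mentions T2.
Delete trivial equation bool = bool.
Decompose tup3/3: string = string,  R = arrow(list(float), arrow(bool, char)),  char = S1.
Delete trivial equation string = string.
Bind R := arrow(list(float), arrow(bool, char)); no other remaining equation mentions R.
Bind S1 := char.
MGU = { S2 := map(list(bool), unit), T2 := arrow(arrow(map(list(bool), unit), map(list(bool), unit)), arrow(char, char)), R := arrow(list(float), arrow(bool, char)), S1 := char }, so T2 := arrow(arrow(map(list(bool), unit), map(list(bool), unit)), arrow(char, char)).

arrow(arrow(map(list(bool), unit), map(list(bool), unit)), arrow(char, char))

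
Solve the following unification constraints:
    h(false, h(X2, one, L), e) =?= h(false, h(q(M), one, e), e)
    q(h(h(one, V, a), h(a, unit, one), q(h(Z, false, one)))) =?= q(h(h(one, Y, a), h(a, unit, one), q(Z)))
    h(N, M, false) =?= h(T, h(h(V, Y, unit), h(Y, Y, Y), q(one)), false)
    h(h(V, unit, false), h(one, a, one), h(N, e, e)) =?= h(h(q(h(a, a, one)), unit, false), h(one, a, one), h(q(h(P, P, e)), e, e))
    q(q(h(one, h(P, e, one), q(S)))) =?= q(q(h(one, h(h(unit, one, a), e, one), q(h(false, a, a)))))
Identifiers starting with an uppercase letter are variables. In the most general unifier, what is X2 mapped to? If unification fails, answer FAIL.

FAIL

Decompose h/3: false =?= false,  h(X2, one, L) =?= h(q(M), one, e),  e =?= e.
Delete trivial equation false =?= false.
Decompose h/3: X2 =?= q(M),  one =?= one,  L =?= e.
Bind X2 := q(M); no other remaining equation mentions X2.
Delete trivial equation one =?= one.
Bind L := e; no other remaining equation mentions L.
Delete trivial equation e =?= e.
Decompose q/1: h(h(one, V, a), h(a, unit, one), q(h(Z, false, one))) =?= h(h(one, Y, a), h(a, unit, one), q(Z)).
Decompose h/3: h(one, V, a) =?= h(one, Y, a),  h(a, unit, one) =?= h(a, unit, one),  q(h(Z, false, one)) =?= q(Z).
Decompose h/3: one =?= one,  V =?= Y,  a =?= a.
Delete trivial equation one =?= one.
Bind V := Y; substituting into the 2 remaining equations that mention V gives: h(N, M, false) =?= h(T, h(h(Y, Y, unit), h(Y, Y, Y), q(one)), false),  h(h(Y, unit, false), h(one, a, one), h(N, e, e)) =?= h(h(q(h(a, a, one)), unit, false), h(one, a, one), h(q(h(P, P, e)), e, e)).
Delete trivial equation a =?= a.
Delete trivial equation h(a, unit, one) =?= h(a, unit, one).
Decompose q/1: h(Z, false, one) =?= Z.
Occurs check fails: Z occurs in h(Z, false, one); the equation Z =?= h(Z, false, one) has no finite solution.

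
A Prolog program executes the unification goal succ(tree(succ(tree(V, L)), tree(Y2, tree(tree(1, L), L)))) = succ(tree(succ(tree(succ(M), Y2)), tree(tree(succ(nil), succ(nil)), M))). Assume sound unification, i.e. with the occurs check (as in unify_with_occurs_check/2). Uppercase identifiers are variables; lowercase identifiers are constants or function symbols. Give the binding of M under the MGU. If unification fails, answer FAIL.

tree(tree(1, tree(succ(nil), succ(nil))), tree(succ(nil), succ(nil)))

Decompose succ/1: tree(succ(tree(V, L)), tree(Y2, tree(tree(1, L), L))) = tree(succ(tree(succ(M), Y2)), tree(tree(succ(nil), succ(nil)), M)).
Decompose tree/2: succ(tree(V, L)) = succ(tree(succ(M), Y2)),  tree(Y2, tree(tree(1, L), L)) = tree(tree(succ(nil), succ(nil)), M).
Decompose succ/1: tree(V, L) = tree(succ(M), Y2).
Decompose tree/2: V = succ(M),  L = Y2.
Bind V := succ(M); no other remaining equation mentions V.
Bind L := Y2; substituting into the remaining equation gives: tree(Y2, tree(tree(1, Y2), Y2)) = tree(tree(succ(nil), succ(nil)), M).
Decompose tree/2: Y2 = tree(succ(nil), succ(nil)),  tree(tree(1, Y2), Y2) = M.
Bind Y2 := tree(succ(nil), succ(nil)); substituting into the remaining equation gives: tree(tree(1, tree(succ(nil), succ(nil))), tree(succ(nil), succ(nil))) = M. Substituting into the earlier binding gives L := tree(succ(nil), succ(nil)).
Bind M := tree(tree(1, tree(succ(nil), succ(nil))), tree(succ(nil), succ(nil))). Substituting into the earlier binding gives V := succ(tree(tree(1, tree(succ(nil), succ(nil))), tree(succ(nil), succ(nil)))).
MGU = { V ↦ succ(tree(tree(1, tree(succ(nil), succ(nil))), tree(succ(nil), succ(nil)))), L ↦ tree(succ(nil), succ(nil)), Y2 ↦ tree(succ(nil), succ(nil)), M ↦ tree(tree(1, tree(succ(nil), succ(nil))), tree(succ(nil), succ(nil))) }, so M ↦ tree(tree(1, tree(succ(nil), succ(nil))), tree(succ(nil), succ(nil))).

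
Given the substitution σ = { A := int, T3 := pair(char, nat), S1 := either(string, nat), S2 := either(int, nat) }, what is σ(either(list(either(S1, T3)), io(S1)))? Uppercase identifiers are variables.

Replace each occurrence of T3 with pair(char, nat).
Replace each occurrence of S1 with either(string, nat).
Result: either(list(either(either(string, nat), pair(char, nat))), io(either(string, nat))).

either(list(either(either(string, nat), pair(char, nat))), io(either(string, nat)))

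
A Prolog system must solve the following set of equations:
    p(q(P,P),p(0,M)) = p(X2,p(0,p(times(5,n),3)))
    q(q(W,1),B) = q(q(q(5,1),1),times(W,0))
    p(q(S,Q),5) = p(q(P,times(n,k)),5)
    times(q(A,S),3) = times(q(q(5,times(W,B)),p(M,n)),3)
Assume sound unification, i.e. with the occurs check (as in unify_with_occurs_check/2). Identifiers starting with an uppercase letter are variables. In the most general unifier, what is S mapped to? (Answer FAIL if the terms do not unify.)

p(p(times(5,n),3),n)

Decompose p/2: q(P,P) = X2,  p(0,M) = p(0,p(times(5,n),3)).
Bind X2 := q(P,P); no other remaining equation mentions X2.
Decompose p/2: 0 = 0,  M = p(times(5,n),3).
Delete trivial equation 0 = 0.
Bind M := p(times(5,n),3); substituting into the one remaining equation that mentions M gives: times(q(A,S),3) = times(q(q(5,times(W,B)),p(p(times(5,n),3),n)),3).
Decompose q/2: q(W,1) = q(q(5,1),1),  B = times(W,0).
Decompose q/2: W = q(5,1),  1 = 1.
Bind W := q(5,1); substituting into the 2 remaining equations that mention W gives: B = times(q(5,1),0),  times(q(A,S),3) = times(q(q(5,times(q(5,1),B)),p(p(times(5,n),3),n)),3).
Delete trivial equation 1 = 1.
Bind B := times(q(5,1),0); substituting into the one remaining equation that mentions B gives: times(q(A,S),3) = times(q(q(5,times(q(5,1),times(q(5,1),0))),p(p(times(5,n),3),n)),3).
Decompose p/2: q(S,Q) = q(P,times(n,k)),  5 = 5.
Decompose q/2: S = P,  Q = times(n,k).
Bind S := P; substituting into the one remaining equation that mentions S gives: times(q(A,P),3) = times(q(q(5,times(q(5,1),times(q(5,1),0))),p(p(times(5,n),3),n)),3).
Bind Q := times(n,k); no other remaining equation mentions Q.
Delete trivial equation 5 = 5.
Decompose times/2: q(A,P) = q(q(5,times(q(5,1),times(q(5,1),0))),p(p(times(5,n),3),n)),  3 = 3.
Decompose q/2: A = q(5,times(q(5,1),times(q(5,1),0))),  P = p(p(times(5,n),3),n).
Bind A := q(5,times(q(5,1),times(q(5,1),0))); no other remaining equation mentions A.
Bind P := p(p(times(5,n),3),n); no other remaining equation mentions P. Substituting into the earlier bindings gives X2 := q(p(p(times(5,n),3),n),p(p(times(5,n),3),n)), S := p(p(times(5,n),3),n).
Delete trivial equation 3 = 3.
MGU = { X2 -> q(p(p(times(5,n),3),n),p(p(times(5,n),3),n)), M -> p(times(5,n),3), W -> q(5,1), B -> times(q(5,1),0), S -> p(p(times(5,n),3),n), Q -> times(n,k), A -> q(5,times(q(5,1),times(q(5,1),0))), P -> p(p(times(5,n),3),n) }, so S -> p(p(times(5,n),3),n).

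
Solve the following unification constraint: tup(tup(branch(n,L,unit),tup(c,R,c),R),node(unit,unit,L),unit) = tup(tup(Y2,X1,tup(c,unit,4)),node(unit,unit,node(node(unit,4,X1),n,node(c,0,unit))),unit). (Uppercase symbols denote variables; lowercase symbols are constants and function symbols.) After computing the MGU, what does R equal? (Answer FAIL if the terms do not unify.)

Decompose tup/3: tup(branch(n,L,unit),tup(c,R,c),R) = tup(Y2,X1,tup(c,unit,4)),  node(unit,unit,L) = node(unit,unit,node(node(unit,4,X1),n,node(c,0,unit))),  unit = unit.
Decompose tup/3: branch(n,L,unit) = Y2,  tup(c,R,c) = X1,  R = tup(c,unit,4).
Bind Y2 := branch(n,L,unit); no other remaining equation mentions Y2.
Bind X1 := tup(c,R,c); substituting into the one remaining equation that mentions X1 gives: node(unit,unit,L) = node(unit,unit,node(node(unit,4,tup(c,R,c)),n,node(c,0,unit))).
Bind R := tup(c,unit,4); substituting into the one remaining equation that mentions R gives: node(unit,unit,L) = node(unit,unit,node(node(unit,4,tup(c,tup(c,unit,4),c)),n,node(c,0,unit))). Substituting into the earlier binding gives X1 := tup(c,tup(c,unit,4),c).
Decompose node/3: unit = unit,  unit = unit,  L = node(node(unit,4,tup(c,tup(c,unit,4),c)),n,node(c,0,unit)).
Delete trivial equation unit = unit.
Delete trivial equation unit = unit.
Bind L := node(node(unit,4,tup(c,tup(c,unit,4),c)),n,node(c,0,unit)); no other remaining equation mentions L. Substituting into the earlier binding gives Y2 := branch(n,node(node(unit,4,tup(c,tup(c,unit,4),c)),n,node(c,0,unit)),unit).
Delete trivial equation unit = unit.
MGU = { Y2 -> branch(n,node(node(unit,4,tup(c,tup(c,unit,4),c)),n,node(c,0,unit)),unit), X1 -> tup(c,tup(c,unit,4),c), R -> tup(c,unit,4), L -> node(node(unit,4,tup(c,tup(c,unit,4),c)),n,node(c,0,unit)) }, so R -> tup(c,unit,4).

tup(c,unit,4)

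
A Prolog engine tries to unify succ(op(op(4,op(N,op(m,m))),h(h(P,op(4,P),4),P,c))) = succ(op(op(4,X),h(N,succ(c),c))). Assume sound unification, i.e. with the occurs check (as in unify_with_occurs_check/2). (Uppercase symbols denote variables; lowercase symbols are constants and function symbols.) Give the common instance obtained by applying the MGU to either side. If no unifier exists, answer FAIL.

succ(op(op(4,op(h(succ(c),op(4,succ(c)),4),op(m,m))),h(h(succ(c),op(4,succ(c)),4),succ(c),c)))

Decompose succ/1: op(op(4,op(N,op(m,m))),h(h(P,op(4,P),4),P,c)) = op(op(4,X),h(N,succ(c),c)).
Decompose op/2: op(4,op(N,op(m,m))) = op(4,X),  h(h(P,op(4,P),4),P,c) = h(N,succ(c),c).
Decompose op/2: 4 = 4,  op(N,op(m,m)) = X.
Delete trivial equation 4 = 4.
Bind X := op(N,op(m,m)); no other remaining equation mentions X.
Decompose h/3: h(P,op(4,P),4) = N,  P = succ(c),  c = c.
Bind N := h(P,op(4,P),4); no other remaining equation mentions N. Substituting into the earlier binding gives X := op(h(P,op(4,P),4),op(m,m)).
Bind P := succ(c); no other remaining equation mentions P. Substituting into the earlier bindings gives X := op(h(succ(c),op(4,succ(c)),4),op(m,m)), N := h(succ(c),op(4,succ(c)),4).
Delete trivial equation c = c.
Applying the MGU to either side gives succ(op(op(4,op(h(succ(c),op(4,succ(c)),4),op(m,m))),h(h(succ(c),op(4,succ(c)),4),succ(c),c))).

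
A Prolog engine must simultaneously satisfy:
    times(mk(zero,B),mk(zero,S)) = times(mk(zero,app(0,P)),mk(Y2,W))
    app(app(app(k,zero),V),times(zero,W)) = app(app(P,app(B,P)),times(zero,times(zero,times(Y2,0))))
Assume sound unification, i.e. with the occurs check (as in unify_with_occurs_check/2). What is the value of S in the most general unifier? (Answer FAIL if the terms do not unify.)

Decompose times/2: mk(zero,B) = mk(zero,app(0,P)),  mk(zero,S) = mk(Y2,W).
Decompose mk/2: zero = zero,  B = app(0,P).
Delete trivial equation zero = zero.
Bind B := app(0,P); substituting into the one remaining equation that mentions B gives: app(app(app(k,zero),V),times(zero,W)) = app(app(P,app(app(0,P),P)),times(zero,times(zero,times(Y2,0)))).
Decompose mk/2: zero = Y2,  S = W.
Bind Y2 := zero; substituting into the one remaining equation that mentions Y2 gives: app(app(app(k,zero),V),times(zero,W)) = app(app(P,app(app(0,P),P)),times(zero,times(zero,times(zero,0)))).
Bind S := W; no other remaining equation mentions S.
Decompose app/2: app(app(k,zero),V) = app(P,app(app(0,P),P)),  times(zero,W) = times(zero,times(zero,times(zero,0))).
Decompose app/2: app(k,zero) = P,  V = app(app(0,P),P).
Bind P := app(k,zero); substituting into the one remaining equation that mentions P gives: V = app(app(0,app(k,zero)),app(k,zero)). Substituting into the earlier binding gives B := app(0,app(k,zero)).
Bind V := app(app(0,app(k,zero)),app(k,zero)); no other remaining equation mentions V.
Decompose times/2: zero = zero,  W = times(zero,times(zero,0)).
Delete trivial equation zero = zero.
Bind W := times(zero,times(zero,0)). Substituting into the earlier binding gives S := times(zero,times(zero,0)).
MGU = { B ↦ app(0,app(k,zero)), Y2 ↦ zero, S ↦ times(zero,times(zero,0)), P ↦ app(k,zero), V ↦ app(app(0,app(k,zero)),app(k,zero)), W ↦ times(zero,times(zero,0)) }, so S ↦ times(zero,times(zero,0)).

times(zero,times(zero,0))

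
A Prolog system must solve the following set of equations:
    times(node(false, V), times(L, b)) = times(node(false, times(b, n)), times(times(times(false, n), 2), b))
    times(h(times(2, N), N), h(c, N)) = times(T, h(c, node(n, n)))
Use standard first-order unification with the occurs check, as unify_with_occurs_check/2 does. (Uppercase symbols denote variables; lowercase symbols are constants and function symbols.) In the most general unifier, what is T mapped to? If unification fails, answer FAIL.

Decompose times/2: node(false, V) = node(false, times(b, n)),  times(L, b) = times(times(times(false, n), 2), b).
Decompose node/2: false = false,  V = times(b, n).
Delete trivial equation false = false.
Bind V := times(b, n); no other remaining equation mentions V.
Decompose times/2: L = times(times(false, n), 2),  b = b.
Bind L := times(times(false, n), 2); no other remaining equation mentions L.
Delete trivial equation b = b.
Decompose times/2: h(times(2, N), N) = T,  h(c, N) = h(c, node(n, n)).
Bind T := h(times(2, N), N); no other remaining equation mentions T.
Decompose h/2: c = c,  N = node(n, n).
Delete trivial equation c = c.
Bind N := node(n, n). Substituting into the earlier binding gives T := h(times(2, node(n, n)), node(n, n)).
MGU = { V ↦ times(b, n), L ↦ times(times(false, n), 2), T ↦ h(times(2, node(n, n)), node(n, n)), N ↦ node(n, n) }, so T ↦ h(times(2, node(n, n)), node(n, n)).

h(times(2, node(n, n)), node(n, n))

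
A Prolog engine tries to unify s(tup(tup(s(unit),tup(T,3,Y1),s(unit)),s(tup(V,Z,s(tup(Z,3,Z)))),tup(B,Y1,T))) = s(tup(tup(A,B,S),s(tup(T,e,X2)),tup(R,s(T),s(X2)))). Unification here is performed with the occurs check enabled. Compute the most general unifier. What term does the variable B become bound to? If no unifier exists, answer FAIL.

Decompose s/1: tup(tup(s(unit),tup(T,3,Y1),s(unit)),s(tup(V,Z,s(tup(Z,3,Z)))),tup(B,Y1,T)) = tup(tup(A,B,S),s(tup(T,e,X2)),tup(R,s(T),s(X2))).
Decompose tup/3: tup(s(unit),tup(T,3,Y1),s(unit)) = tup(A,B,S),  s(tup(V,Z,s(tup(Z,3,Z)))) = s(tup(T,e,X2)),  tup(B,Y1,T) = tup(R,s(T),s(X2)).
Decompose tup/3: s(unit) = A,  tup(T,3,Y1) = B,  s(unit) = S.
Bind A := s(unit); no other remaining equation mentions A.
Bind B := tup(T,3,Y1); substituting into the one remaining equation that mentions B gives: tup(tup(T,3,Y1),Y1,T) = tup(R,s(T),s(X2)).
Bind S := s(unit); no other remaining equation mentions S.
Decompose s/1: tup(V,Z,s(tup(Z,3,Z))) = tup(T,e,X2).
Decompose tup/3: V = T,  Z = e,  s(tup(Z,3,Z)) = X2.
Bind V := T; no other remaining equation mentions V.
Bind Z := e; substituting into the one remaining equation that mentions Z gives: s(tup(e,3,e)) = X2.
Bind X2 := s(tup(e,3,e)); substituting into the remaining equation gives: tup(tup(T,3,Y1),Y1,T) = tup(R,s(T),s(s(tup(e,3,e)))).
Decompose tup/3: tup(T,3,Y1) = R,  Y1 = s(T),  T = s(s(tup(e,3,e))).
Bind R := tup(T,3,Y1); no other remaining equation mentions R.
Bind Y1 := s(T); no other remaining equation mentions Y1. Substituting into the earlier bindings gives B := tup(T,3,s(T)), R := tup(T,3,s(T)).
Bind T := s(s(tup(e,3,e))). Substituting into the earlier bindings gives B := tup(s(s(tup(e,3,e))),3,s(s(s(tup(e,3,e))))), V := s(s(tup(e,3,e))), R := tup(s(s(tup(e,3,e))),3,s(s(s(tup(e,3,e))))), Y1 := s(s(s(tup(e,3,e)))).
MGU = { A = s(unit), B = tup(s(s(tup(e,3,e))),3,s(s(s(tup(e,3,e))))), S = s(unit), V = s(s(tup(e,3,e))), Z = e, X2 = s(tup(e,3,e)), R = tup(s(s(tup(e,3,e))),3,s(s(s(tup(e,3,e))))), Y1 = s(s(s(tup(e,3,e)))), T = s(s(tup(e,3,e))) }, so B = tup(s(s(tup(e,3,e))),3,s(s(s(tup(e,3,e))))).

tup(s(s(tup(e,3,e))),3,s(s(s(tup(e,3,e)))))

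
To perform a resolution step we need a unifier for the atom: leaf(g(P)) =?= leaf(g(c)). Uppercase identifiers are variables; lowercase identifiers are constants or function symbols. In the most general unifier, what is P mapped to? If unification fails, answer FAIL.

c

Decompose leaf/1: g(P) =?= g(c).
Decompose g/1: P =?= c.
Bind P := c.
MGU = { P ↦ c }, so P ↦ c.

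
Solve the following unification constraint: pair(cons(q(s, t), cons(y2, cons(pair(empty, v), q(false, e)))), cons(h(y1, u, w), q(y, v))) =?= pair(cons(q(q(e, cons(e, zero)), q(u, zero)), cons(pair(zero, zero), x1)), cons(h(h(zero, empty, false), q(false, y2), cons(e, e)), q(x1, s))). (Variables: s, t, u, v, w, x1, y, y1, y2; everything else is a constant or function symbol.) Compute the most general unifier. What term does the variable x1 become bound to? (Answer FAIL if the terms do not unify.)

Decompose pair/2: cons(q(s, t), cons(y2, cons(pair(empty, v), q(false, e)))) =?= cons(q(q(e, cons(e, zero)), q(u, zero)), cons(pair(zero, zero), x1)),  cons(h(y1, u, w), q(y, v)) =?= cons(h(h(zero, empty, false), q(false, y2), cons(e, e)), q(x1, s)).
Decompose cons/2: q(s, t) =?= q(q(e, cons(e, zero)), q(u, zero)),  cons(y2, cons(pair(empty, v), q(false, e))) =?= cons(pair(zero, zero), x1).
Decompose q/2: s =?= q(e, cons(e, zero)),  t =?= q(u, zero).
Bind s := q(e, cons(e, zero)); substituting into the one remaining equation that mentions s gives: cons(h(y1, u, w), q(y, v)) =?= cons(h(h(zero, empty, false), q(false, y2), cons(e, e)), q(x1, q(e, cons(e, zero)))).
Bind t := q(u, zero); no other remaining equation mentions t.
Decompose cons/2: y2 =?= pair(zero, zero),  cons(pair(empty, v), q(false, e)) =?= x1.
Bind y2 := pair(zero, zero); substituting into the one remaining equation that mentions y2 gives: cons(h(y1, u, w), q(y, v)) =?= cons(h(h(zero, empty, false), q(false, pair(zero, zero)), cons(e, e)), q(x1, q(e, cons(e, zero)))).
Bind x1 := cons(pair(empty, v), q(false, e)); substituting into the remaining equation gives: cons(h(y1, u, w), q(y, v)) =?= cons(h(h(zero, empty, false), q(false, pair(zero, zero)), cons(e, e)), q(cons(pair(empty, v), q(false, e)), q(e, cons(e, zero)))).
Decompose cons/2: h(y1, u, w) =?= h(h(zero, empty, false), q(false, pair(zero, zero)), cons(e, e)),  q(y, v) =?= q(cons(pair(empty, v), q(false, e)), q(e, cons(e, zero))).
Decompose h/3: y1 =?= h(zero, empty, false),  u =?= q(false, pair(zero, zero)),  w =?= cons(e, e).
Bind y1 := h(zero, empty, false); no other remaining equation mentions y1.
Bind u := q(false, pair(zero, zero)); no other remaining equation mentions u. Substituting into the earlier binding gives t := q(q(false, pair(zero, zero)), zero).
Bind w := cons(e, e); no other remaining equation mentions w.
Decompose q/2: y =?= cons(pair(empty, v), q(false, e)),  v =?= q(e, cons(e, zero)).
Bind y := cons(pair(empty, v), q(false, e)); no other remaining equation mentions y.
Bind v := q(e, cons(e, zero)). Substituting into the earlier bindings gives x1 := cons(pair(empty, q(e, cons(e, zero))), q(false, e)), y := cons(pair(empty, q(e, cons(e, zero))), q(false, e)).
MGU = { s ↦ q(e, cons(e, zero)), t ↦ q(q(false, pair(zero, zero)), zero), y2 ↦ pair(zero, zero), x1 ↦ cons(pair(empty, q(e, cons(e, zero))), q(false, e)), y1 ↦ h(zero, empty, false), u ↦ q(false, pair(zero, zero)), w ↦ cons(e, e), y ↦ cons(pair(empty, q(e, cons(e, zero))), q(false, e)), v ↦ q(e, cons(e, zero)) }, so x1 ↦ cons(pair(empty, q(e, cons(e, zero))), q(false, e)).

cons(pair(empty, q(e, cons(e, zero))), q(false, e))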